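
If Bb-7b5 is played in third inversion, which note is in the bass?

A♭

Bb-7b5 = B♭–D♭–F♭–A♭. Third inversion → seventh in the bass = A♭.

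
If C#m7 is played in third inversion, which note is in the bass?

B

C#m7 = C♯–E–G♯–B. Third inversion → seventh in the bass = B.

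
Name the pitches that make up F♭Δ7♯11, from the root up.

F♭Δ7♯11 is a major seventh sharp eleven built on Fb.
Root: Fb
Major 3rd (3rd): Ab
Perfect 5th (5th): Cb
Major 7th (7th): Eb
Augmented 11th (11th): Bb

Fb Ab Cb Eb Bb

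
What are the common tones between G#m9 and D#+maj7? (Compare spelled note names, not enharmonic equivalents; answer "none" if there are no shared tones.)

D♯

G#m9 = G♯, B, D♯, F♯, A♯.
D#+maj7 = D♯, F𝄪, A𝄪, C𝄪.
Shared: D♯.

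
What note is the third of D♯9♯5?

D♯9♯5 is built on D♯; its 3rd is a major 3rd above the root.
A third above D uses the letter F, and the major 3rd above D♯ is F𝄪.

F𝄪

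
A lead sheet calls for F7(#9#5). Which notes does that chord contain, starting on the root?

F, A, C#, Eb, G#

Root F, quality dominant seventh sharp nine sharp five:
- root: F
- major 3rd: A
- augmented 5th: C#
- minor 7th: Eb
- augmented 9th: G#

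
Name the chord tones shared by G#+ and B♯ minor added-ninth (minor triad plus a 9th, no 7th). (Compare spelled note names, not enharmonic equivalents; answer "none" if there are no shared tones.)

B#

G#+: G# B# D##
B♯ minor added-ninth: B# D# F## C##
Common to both → B#.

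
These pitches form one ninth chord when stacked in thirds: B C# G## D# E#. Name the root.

Stacking in thirds gives C# – E# – G## – B – D#, so C# is the root — C# dominant ninth sharp five.

C#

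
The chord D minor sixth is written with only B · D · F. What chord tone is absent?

The full D minor sixth chord is D, F, A, B.
Comparing with the voicing, the perfect 5th (5th) — A — is absent.

A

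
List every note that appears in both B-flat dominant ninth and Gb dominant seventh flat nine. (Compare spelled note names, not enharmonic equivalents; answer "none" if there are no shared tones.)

B-flat dominant ninth: B-flat D F A-flat C
Gb dominant seventh flat nine: G-flat B-flat D-flat F-flat A-double-flat
Common to both → B-flat.

B-flat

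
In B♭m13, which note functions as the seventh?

B♭m13 is built on Bb; its 7th is a minor 7th above the root.
A seventh above B uses the letter A, and the minor 7th above Bb is Ab.

Ab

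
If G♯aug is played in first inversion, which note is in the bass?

B#

G♯aug = G#–B#–D##. First inversion → third in the bass = B#.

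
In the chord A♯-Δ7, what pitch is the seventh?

G##

Root of A♯-Δ7 = A#. The 7th is a major 7th: A# up a major 7th → G##.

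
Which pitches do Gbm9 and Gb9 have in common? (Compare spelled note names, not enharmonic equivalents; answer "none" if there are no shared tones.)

Gb  Db  Fb  Ab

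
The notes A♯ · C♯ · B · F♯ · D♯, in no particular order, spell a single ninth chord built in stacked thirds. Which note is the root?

B

Arranged so that each adjacent pair is a third by letter name: B – D♯ – F♯ – A♯ – C♯.
The bottom of that stack, B, is the root (this is B major ninth).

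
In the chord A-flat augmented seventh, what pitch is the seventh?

G-flat

A-flat augmented seventh is built on A-flat; its 7th is a minor 7th above the root.
A seventh above A uses the letter G, and the minor 7th above A-flat is G-flat.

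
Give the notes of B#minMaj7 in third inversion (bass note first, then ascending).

In root position, B#minMaj7 is B#–D#–F##–A##.
Third inversion puts the seventh (A##) in the bass.

A##  B#  D#  F##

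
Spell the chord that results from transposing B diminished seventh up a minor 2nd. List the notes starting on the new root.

B up a minor 2nd → C. New chord: C diminished seventh.
root → C
3rd (minor 3rd) → Eb
5th (diminished 5th) → Gb
7th (diminished 7th) → Bbb

C Eb Gb Bbb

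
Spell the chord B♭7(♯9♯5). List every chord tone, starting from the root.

Bb  D  F#  Ab  C#

B♭7(♯9♯5): dominant seventh sharp nine sharp five on Bb.
Bb — root
D — major 3rd
F# — augmented 5th
Ab — minor 7th
C# — augmented 9th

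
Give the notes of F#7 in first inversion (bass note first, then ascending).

A# C# E F#

F#7 = F#–A#–C#–E; first inversion → third (A#) lowest.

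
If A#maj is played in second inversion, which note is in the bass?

E♯

A#maj in root position is A♯–C𝄪–E♯.
Second inversion places the fifth in the bass, which is E♯.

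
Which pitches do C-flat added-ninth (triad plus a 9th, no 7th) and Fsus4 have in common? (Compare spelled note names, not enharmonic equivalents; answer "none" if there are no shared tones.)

none

C-flat added-ninth = Cb, Eb, Gb, Db.
Fsus4 = F, Bb, C.
Shared: none.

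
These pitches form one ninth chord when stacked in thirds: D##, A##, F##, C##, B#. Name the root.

Arranged so that each adjacent pair is a third by letter name: B# – D## – F## – A## – C##.
The bottom of that stack, B#, is the root (this is B# major ninth).

B#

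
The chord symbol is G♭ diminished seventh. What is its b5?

D𝄫

Root of G♭ diminished seventh = G♭. The 5th is a diminished 5th: G♭ up a diminished 5th → D𝄫.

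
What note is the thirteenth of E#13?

C##

Root of E#13 = E#. The 13th is a major 13th: E# up a major 13th → C##.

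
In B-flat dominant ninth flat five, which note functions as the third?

Root of B-flat dominant ninth flat five = B-flat. The 3rd is a major 3rd: B-flat up a major 3rd → D.

D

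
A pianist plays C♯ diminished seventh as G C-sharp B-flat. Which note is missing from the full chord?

The full C♯ diminished seventh chord is C-sharp, E, G, B-flat.
Comparing with the voicing, the minor 3rd (3rd) — E — is absent.

E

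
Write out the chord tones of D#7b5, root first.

D#7b5: dominant seventh flat five on D#.
Root: D#
Major 3rd (3rd): F##
Diminished 5th (5th): A
Minor 7th (7th): C#

D#, F##, A, C#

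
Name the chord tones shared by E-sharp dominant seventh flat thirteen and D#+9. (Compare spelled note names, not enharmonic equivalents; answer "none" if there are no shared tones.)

E#, D#, C#

E-sharp dominant seventh flat thirteen: E# G## B# D# C#
D#+9: D# F## A## C# E#
Common to both → E#, D#, C#.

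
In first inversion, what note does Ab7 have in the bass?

C

Ab7 in root position is Ab–C–Eb–Gb.
First inversion places the third in the bass, which is C.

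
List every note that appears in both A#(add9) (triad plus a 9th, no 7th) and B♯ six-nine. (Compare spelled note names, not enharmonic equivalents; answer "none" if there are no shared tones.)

A#(add9) = A#, C##, E#, B#.
B♯ six-nine = B#, D##, F##, G##, C##.
Shared: C##, B#.

C##  B#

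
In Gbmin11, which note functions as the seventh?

Root of Gbmin11 = G♭. The 7th is a minor 7th: G♭ up a minor 7th → F♭.

F♭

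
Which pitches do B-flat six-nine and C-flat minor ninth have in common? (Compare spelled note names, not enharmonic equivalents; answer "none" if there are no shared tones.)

B-flat six-nine = Bb, D, F, G, C.
C-flat minor ninth = Cb, Ebb, Gb, Bbb, Db.
Shared: none.

none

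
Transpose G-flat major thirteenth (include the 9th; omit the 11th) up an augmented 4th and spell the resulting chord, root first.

G-flat up an augmented 4th → C. New chord: C major thirteenth.
root → C
3rd (major 3rd) → E
5th (perfect 5th) → G
7th (major 7th) → B
9th (major 9th) → D
13th (major 13th) → A

C, E, G, B, D, A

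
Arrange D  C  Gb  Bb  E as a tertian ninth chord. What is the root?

Stacking in thirds gives C – E – Gb – Bb – D, so C is the root — C dominant ninth flat five.

C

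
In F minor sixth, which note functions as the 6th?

D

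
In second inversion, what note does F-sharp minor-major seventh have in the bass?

C-sharp

F-sharp minor-major seventh = F-sharp–A–C-sharp–E-sharp. Second inversion → fifth in the bass = C-sharp.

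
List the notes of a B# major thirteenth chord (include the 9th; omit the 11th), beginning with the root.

B-sharp, D-double-sharp, F-double-sharp, A-double-sharp, C-double-sharp, G-double-sharp

B# major thirteenth: major thirteenth on B-sharp.
Root: B-sharp
Major 3rd (3rd): D-double-sharp
Perfect 5th (5th): F-double-sharp
Major 7th (7th): A-double-sharp
Major 9th (9th): C-double-sharp
Major 13th (13th): G-double-sharp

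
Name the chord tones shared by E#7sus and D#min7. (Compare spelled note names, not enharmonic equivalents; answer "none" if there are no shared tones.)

E#7sus: E# A# B# D#
D#min7: D# F# A# C#
Common to both → A#, D#.

A# – D#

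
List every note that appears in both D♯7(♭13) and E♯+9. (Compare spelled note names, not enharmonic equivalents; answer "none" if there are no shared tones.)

D♯7(♭13) = D#, F##, A#, C#, B.
E♯+9 = E#, G##, B##, D#, F##.
Shared: D#, F##.

D#  F##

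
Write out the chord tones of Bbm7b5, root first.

Root Bb, quality half-diminished seventh:
Bb — root
Db — minor 3rd
Fb — diminished 5th
Ab — minor 7th

Bb, Db, Fb, Ab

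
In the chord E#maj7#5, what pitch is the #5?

B𝄪

E#maj7#5 is built on E♯; its 5th is an augmented 5th above the root.
A fifth above E uses the letter B, and the augmented 5th above E♯ is B𝄪.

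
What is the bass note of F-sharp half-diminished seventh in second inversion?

C

F-sharp half-diminished seventh in root position is F♯–A–C–E.
Second inversion places the fifth in the bass, which is C.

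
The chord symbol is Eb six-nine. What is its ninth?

Eb six-nine is built on E-flat; its 9th is a major 9th above the root.
A second above E uses the letter F, and the major 9th above E-flat is F.

F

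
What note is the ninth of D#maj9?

Root of D#maj9 = D#. The 9th is a major 9th: D# up a major 9th → E#.

E#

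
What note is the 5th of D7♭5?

Root of D7♭5 = D. The 5th is a diminished 5th: D up a diminished 5th → A♭.

A♭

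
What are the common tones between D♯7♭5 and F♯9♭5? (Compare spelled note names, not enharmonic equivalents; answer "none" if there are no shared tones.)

D♯7♭5 = D#, F##, A, C#.
F♯9♭5 = F#, A#, C, E, G#.
Shared: none.

none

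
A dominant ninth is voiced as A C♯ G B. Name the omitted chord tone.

The full A dominant ninth chord is A, C♯, E, G, B.
Comparing with the voicing, the perfect 5th (5th) — E — is absent.

E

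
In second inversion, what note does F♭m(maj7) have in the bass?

Cb

F♭m(maj7) = Fb–Abb–Cb–Eb. Second inversion → fifth in the bass = Cb.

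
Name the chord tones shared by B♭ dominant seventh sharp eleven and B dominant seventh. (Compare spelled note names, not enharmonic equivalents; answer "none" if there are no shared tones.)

none

B♭ dominant seventh sharp eleven: B-flat D F A-flat E
B dominant seventh: B D-sharp F-sharp A
Common to both → none.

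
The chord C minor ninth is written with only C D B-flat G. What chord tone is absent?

C minor ninth = C, E-flat, G, B-flat, D. The voicing lacks the 3rd (minor 3rd), E-flat.

E-flat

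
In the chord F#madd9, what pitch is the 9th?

Root of F#madd9 = F#. The 9th is a major 9th: F# up a major 9th → G#.

G#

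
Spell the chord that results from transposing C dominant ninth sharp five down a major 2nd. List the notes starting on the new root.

Bb, D, F#, Ab, C

A major 2nd down from C is Bb, so the new chord is Bb dominant ninth sharp five.
- root: Bb
- major 3rd: D
- augmented 5th: F#
- minor 7th: Ab
- major 9th: C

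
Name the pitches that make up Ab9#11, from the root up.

Ab9#11 is a dominant ninth sharp eleven built on A♭.
Root: A♭
Major 3rd (3rd): C
Perfect 5th (5th): E♭
Minor 7th (7th): G♭
Major 9th (9th): B♭
Augmented 11th (11th): D

A♭, C, E♭, G♭, B♭, D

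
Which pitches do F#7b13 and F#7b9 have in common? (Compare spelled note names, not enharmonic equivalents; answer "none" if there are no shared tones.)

F#7b13: F♯ A♯ C♯ E D
F#7b9: F♯ A♯ C♯ E G
Common to both → F♯, A♯, C♯, E.

F♯, A♯, C♯, E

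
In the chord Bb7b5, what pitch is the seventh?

Bb7b5 is built on Bb; its 7th is a minor 7th above the root.
A seventh above B uses the letter A, and the minor 7th above Bb is Ab.

Ab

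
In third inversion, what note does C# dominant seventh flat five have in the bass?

B

C# dominant seventh flat five = C-sharp–E-sharp–G–B. Third inversion → seventh in the bass = B.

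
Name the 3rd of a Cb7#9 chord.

Eb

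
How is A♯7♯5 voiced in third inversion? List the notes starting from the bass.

G# – A# – C## – E##

In root position, A♯7♯5 is A#–C##–E##–G#.
Third inversion puts the seventh (G#) in the bass.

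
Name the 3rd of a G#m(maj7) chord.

G#m(maj7) is built on G#; its 3rd is a minor 3rd above the root.
A third above G uses the letter B, and the minor 3rd above G# is B.

B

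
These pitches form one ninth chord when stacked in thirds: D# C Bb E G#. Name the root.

Arranged so that each adjacent pair is a third by letter name: C – E – G# – Bb – D#.
The bottom of that stack, C, is the root (this is C dominant seventh sharp nine sharp five).

C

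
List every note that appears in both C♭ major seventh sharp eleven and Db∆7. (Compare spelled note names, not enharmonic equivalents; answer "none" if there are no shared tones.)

C♭ major seventh sharp eleven: Cb Eb Gb Bb F
Db∆7: Db F Ab C
Common to both → F.

F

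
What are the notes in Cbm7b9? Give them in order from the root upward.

Cb, Ebb, Gb, Bbb, Dbb

Cbm7b9 is a minor seventh flat nine built on Cb.
Root: Cb
Minor 3rd (3rd): Ebb
Perfect 5th (5th): Gb
Minor 7th (7th): Bbb
Minor 9th (9th): Dbb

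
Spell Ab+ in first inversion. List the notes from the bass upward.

In root position, Ab+ is Ab–C–E.
First inversion puts the third (C) in the bass.

C  E  Ab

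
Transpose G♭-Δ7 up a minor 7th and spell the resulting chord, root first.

Transposed root: Gb → Fb (minor 7th up). So we spell Fb minor-major seventh:
root → Fb
3rd (minor 3rd) → Abb
5th (perfect 5th) → Cb
7th (major 7th) → Eb

Fb  Abb  Cb  Eb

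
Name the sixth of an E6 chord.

C#

E6 is built on E; its 6th is a major 6th above the root.
A sixth above E uses the letter C, and the major 6th above E is C#.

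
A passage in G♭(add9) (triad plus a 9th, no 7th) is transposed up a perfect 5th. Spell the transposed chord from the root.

D♭ F A♭ E♭

G♭ up a perfect 5th → D♭. New chord: D♭ added-ninth.
Root: D♭
Major 3rd (3rd): F
Perfect 5th (5th): A♭
Major 9th (9th): E♭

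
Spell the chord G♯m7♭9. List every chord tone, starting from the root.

G♯, B, D♯, F♯, A

G♯m7♭9 is a minor seventh flat nine built on G♯.
root → G♯
3rd (minor 3rd) → B
5th (perfect 5th) → D♯
7th (minor 7th) → F♯
9th (minor 9th) → A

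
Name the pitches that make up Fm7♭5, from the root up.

F – A♭ – C♭ – E♭

Fm7♭5: half-diminished seventh on F.
- root: F
- minor 3rd: A♭
- diminished 5th: C♭
- minor 7th: E♭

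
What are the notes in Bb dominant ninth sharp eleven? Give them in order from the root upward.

Bb dominant ninth sharp eleven: dominant ninth sharp eleven on Bb.
root → Bb
3rd (major 3rd) → D
5th (perfect 5th) → F
7th (minor 7th) → Ab
9th (major 9th) → C
11th (augmented 11th) → E

Bb  D  F  Ab  C  E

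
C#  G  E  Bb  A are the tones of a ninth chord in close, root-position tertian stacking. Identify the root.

A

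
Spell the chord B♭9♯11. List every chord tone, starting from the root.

B♭9♯11 is a dominant ninth sharp eleven built on Bb.
- root: Bb
- major 3rd: D
- perfect 5th: F
- minor 7th: Ab
- major 9th: C
- augmented 11th: E

Bb, D, F, Ab, C, E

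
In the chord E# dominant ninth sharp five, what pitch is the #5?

E# dominant ninth sharp five is built on E-sharp; its 5th is an augmented 5th above the root.
A fifth above E uses the letter B, and the augmented 5th above E-sharp is B-double-sharp.

B-double-sharp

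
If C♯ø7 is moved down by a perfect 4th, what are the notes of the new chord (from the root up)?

A perfect 4th down from C# is G#, so the new chord is G# half-diminished seventh.
Root: G#
Minor 3rd (3rd): B
Diminished 5th (5th): D
Minor 7th (7th): F#

G#  B  D  F#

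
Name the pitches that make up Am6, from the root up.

A C E F#

Am6 is a minor sixth built on A.
Root: A
Minor 3rd (3rd): C
Perfect 5th (5th): E
Major 6th (6th): F#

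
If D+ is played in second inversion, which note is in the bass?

A#

D+ in root position is D–F#–A#.
Second inversion places the fifth in the bass, which is A#.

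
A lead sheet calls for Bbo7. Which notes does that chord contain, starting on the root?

Bb, Db, Fb, Abb

Bbo7: diminished seventh on Bb.
- root: Bb
- minor 3rd: Db
- diminished 5th: Fb
- diminished 7th: Abb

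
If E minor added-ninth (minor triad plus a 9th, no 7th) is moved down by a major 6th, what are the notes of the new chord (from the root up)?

Transposed root: E → G (major 6th down). So we spell G minor added-ninth:
Root: G
Minor 3rd (3rd): B-flat
Perfect 5th (5th): D
Major 9th (9th): A

G B-flat D A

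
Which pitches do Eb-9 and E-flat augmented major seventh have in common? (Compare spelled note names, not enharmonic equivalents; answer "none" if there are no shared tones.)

Eb-9: Eb Gb Bb Db F
E-flat augmented major seventh: Eb G B D
Common to both → Eb.

Eb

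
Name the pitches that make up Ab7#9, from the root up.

Ab7#9 is a dominant seventh sharp nine built on Ab.
- root: Ab
- major 3rd: C
- perfect 5th: Eb
- minor 7th: Gb
- augmented 9th: B

Ab  C  Eb  Gb  B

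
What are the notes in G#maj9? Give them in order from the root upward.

G#  B#  D#  F##  A#

G#maj9 is a major ninth built on G#.
- root: G#
- major 3rd: B#
- perfect 5th: D#
- major 7th: F##
- major 9th: A#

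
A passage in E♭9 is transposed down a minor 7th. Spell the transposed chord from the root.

F, A, C, Eb, G

A minor 7th down from Eb is F, so the new chord is F dominant ninth.
root → F
3rd (major 3rd) → A
5th (perfect 5th) → C
7th (minor 7th) → Eb
9th (major 9th) → G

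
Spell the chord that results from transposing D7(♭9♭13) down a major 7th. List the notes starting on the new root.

Eb G Bb Db Fb Cb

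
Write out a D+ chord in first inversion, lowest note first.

In root position, D+ is D–F#–A#.
First inversion puts the third (F#) in the bass.

F# – A# – D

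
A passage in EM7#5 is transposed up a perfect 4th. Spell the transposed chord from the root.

E up a perfect 4th → A. New chord: A augmented major seventh.
Root: A
Major 3rd (3rd): C#
Augmented 5th (5th): E#
Major 7th (7th): G#

A, C#, E#, G#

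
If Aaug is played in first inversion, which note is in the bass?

C#

Aaug in root position is A–C#–E#.
First inversion places the third in the bass, which is C#.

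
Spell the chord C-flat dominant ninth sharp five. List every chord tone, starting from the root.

C-flat dominant ninth sharp five is a dominant ninth sharp five built on C-flat.
root → C-flat
3rd (major 3rd) → E-flat
5th (augmented 5th) → G
7th (minor 7th) → B-double-flat
9th (major 9th) → D-flat

C-flat E-flat G B-double-flat D-flat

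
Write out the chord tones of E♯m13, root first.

E#  G#  B#  D#  F##  A#  C##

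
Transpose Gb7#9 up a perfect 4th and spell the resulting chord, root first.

C♭, E♭, G♭, B𝄫, D

G♭ up a perfect 4th → C♭. New chord: C♭ dominant seventh sharp nine.
root → C♭
3rd (major 3rd) → E♭
5th (perfect 5th) → G♭
7th (minor 7th) → B𝄫
9th (augmented 9th) → D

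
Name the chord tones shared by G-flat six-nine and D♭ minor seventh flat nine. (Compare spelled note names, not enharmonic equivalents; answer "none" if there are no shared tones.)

D-flat A-flat

G-flat six-nine: G-flat B-flat D-flat E-flat A-flat
D♭ minor seventh flat nine: D-flat F-flat A-flat C-flat E-double-flat
Common to both → D-flat, A-flat.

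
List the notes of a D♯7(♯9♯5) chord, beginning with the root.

D#, F##, A##, C#, E##

Root D#, quality dominant seventh sharp nine sharp five:
Root: D#
Major 3rd (3rd): F##
Augmented 5th (5th): A##
Minor 7th (7th): C#
Augmented 9th (9th): E##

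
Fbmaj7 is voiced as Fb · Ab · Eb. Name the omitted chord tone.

Cb

Fbmaj7 = Fb, Ab, Cb, Eb. The voicing lacks the 5th (perfect 5th), Cb.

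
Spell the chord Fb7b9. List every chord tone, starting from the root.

Root Fb, quality dominant seventh flat nine:
Fb — root
Ab — major 3rd
Cb — perfect 5th
Ebb — minor 7th
Gbb — minor 9th

Fb, Ab, Cb, Ebb, Gbb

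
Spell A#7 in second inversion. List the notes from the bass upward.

A#7 = A#–C##–E#–G#; second inversion → fifth (E#) lowest.

E#, G#, A#, C##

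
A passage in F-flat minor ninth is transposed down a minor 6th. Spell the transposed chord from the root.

A-flat C-flat E-flat G-flat B-flat

A minor 6th down from F-flat is A-flat, so the new chord is A-flat minor ninth.
root → A-flat
3rd (minor 3rd) → C-flat
5th (perfect 5th) → E-flat
7th (minor 7th) → G-flat
9th (major 9th) → B-flat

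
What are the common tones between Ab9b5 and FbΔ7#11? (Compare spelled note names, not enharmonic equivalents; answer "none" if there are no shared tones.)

Ab9b5 = Ab, C, Ebb, Gb, Bb.
FbΔ7#11 = Fb, Ab, Cb, Eb, Bb.
Shared: Ab, Bb.

Ab Bb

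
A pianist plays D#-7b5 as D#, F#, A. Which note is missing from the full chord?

C#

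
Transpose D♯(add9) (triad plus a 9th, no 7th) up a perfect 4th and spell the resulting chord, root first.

G#, B#, D#, A#

A perfect 4th up from D# is G#, so the new chord is G# added-ninth.
Root: G#
Major 3rd (3rd): B#
Perfect 5th (5th): D#
Major 9th (9th): A#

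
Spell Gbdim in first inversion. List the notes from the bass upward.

Bbb, Dbb, Gb

In root position, Gbdim is Gb–Bbb–Dbb.
First inversion puts the third (Bbb) in the bass.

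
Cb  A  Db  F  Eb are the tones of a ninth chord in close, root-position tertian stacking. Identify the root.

Db

Arranged so that each adjacent pair is a third by letter name: Db – F – A – Cb – Eb.
The bottom of that stack, Db, is the root (this is Db dominant ninth sharp five).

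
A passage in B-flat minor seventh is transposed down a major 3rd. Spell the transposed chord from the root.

Bb down a major 3rd → Gb. New chord: Gb minor seventh.
- root: Gb
- minor 3rd: Bbb
- perfect 5th: Db
- minor 7th: Fb

Gb  Bbb  Db  Fb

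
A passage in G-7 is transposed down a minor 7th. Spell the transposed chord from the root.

A  C  E  G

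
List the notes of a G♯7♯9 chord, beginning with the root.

G♯, B♯, D♯, F♯, A𝄪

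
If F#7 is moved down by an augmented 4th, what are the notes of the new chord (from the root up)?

C  E  G  Bb

Transposed root: F# → C (augmented 4th down). So we spell C dominant seventh:
- root: C
- major 3rd: E
- perfect 5th: G
- minor 7th: Bb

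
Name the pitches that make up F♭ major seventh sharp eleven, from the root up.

F-flat  A-flat  C-flat  E-flat  B-flat

Root F-flat, quality major seventh sharp eleven:
F-flat — root
A-flat — major 3rd
C-flat — perfect 5th
E-flat — major 7th
B-flat — augmented 11th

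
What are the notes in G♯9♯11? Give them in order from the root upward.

G# – B# – D# – F# – A# – C##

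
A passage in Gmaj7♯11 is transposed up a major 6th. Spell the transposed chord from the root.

A major 6th up from G is E, so the new chord is E major seventh sharp eleven.
- root: E
- major 3rd: G#
- perfect 5th: B
- major 7th: D#
- augmented 11th: A#

E, G#, B, D#, A#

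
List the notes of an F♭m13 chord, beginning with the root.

Fb, Abb, Cb, Ebb, Gb, Bbb, Db

F♭m13 is a minor thirteenth built on Fb.
root → Fb
3rd (minor 3rd) → Abb
5th (perfect 5th) → Cb
7th (minor 7th) → Ebb
9th (major 9th) → Gb
11th (perfect 11th) → Bbb
13th (major 13th) → Db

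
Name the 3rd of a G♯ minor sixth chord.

B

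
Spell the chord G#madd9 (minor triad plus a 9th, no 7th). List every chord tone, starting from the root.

Root G#, quality minor added-ninth:
- root: G#
- minor 3rd: B
- perfect 5th: D#
- major 9th: A#

G#  B  D#  A#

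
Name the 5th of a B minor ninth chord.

Root of B minor ninth = B. The 5th is a perfect 5th: B up a perfect 5th → F-sharp.

F-sharp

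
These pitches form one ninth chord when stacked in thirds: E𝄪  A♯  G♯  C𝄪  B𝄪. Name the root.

Arranged so that each adjacent pair is a third by letter name: A♯ – C𝄪 – E𝄪 – G♯ – B𝄪.
The bottom of that stack, A♯, is the root (this is A♯ dominant seventh sharp nine sharp five).

A♯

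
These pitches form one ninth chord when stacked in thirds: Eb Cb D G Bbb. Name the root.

Arranged so that each adjacent pair is a third by letter name: Cb – Eb – G – Bbb – D.
The bottom of that stack, Cb, is the root (this is Cb dominant seventh sharp nine sharp five).

Cb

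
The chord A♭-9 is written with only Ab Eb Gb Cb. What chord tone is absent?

A♭-9 = Ab, Cb, Eb, Gb, Bb. The voicing lacks the 9th (major 9th), Bb.

Bb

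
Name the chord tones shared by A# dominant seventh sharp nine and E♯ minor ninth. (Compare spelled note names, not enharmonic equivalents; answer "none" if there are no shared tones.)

E-sharp  G-sharp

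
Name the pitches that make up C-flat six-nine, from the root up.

C-flat six-nine: six-nine on Cb.
- root: Cb
- major 3rd: Eb
- perfect 5th: Gb
- major 6th: Ab
- major 9th: Db

Cb, Eb, Gb, Ab, Db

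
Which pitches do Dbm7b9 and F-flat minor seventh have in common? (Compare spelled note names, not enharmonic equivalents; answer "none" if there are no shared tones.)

Dbm7b9 = Db, Fb, Ab, Cb, Ebb.
F-flat minor seventh = Fb, Abb, Cb, Ebb.
Shared: Fb, Cb, Ebb.

Fb Cb Ebb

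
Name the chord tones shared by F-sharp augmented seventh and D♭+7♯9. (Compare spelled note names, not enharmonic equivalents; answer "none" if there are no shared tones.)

F-sharp augmented seventh: F# A# C## E
D♭+7♯9: Db F A Cb E
Common to both → E.

E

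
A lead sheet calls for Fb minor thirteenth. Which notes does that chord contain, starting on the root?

Fb – Abb – Cb – Ebb – Gb – Bbb – Db

Fb minor thirteenth: minor thirteenth on Fb.
- root: Fb
- minor 3rd: Abb
- perfect 5th: Cb
- minor 7th: Ebb
- major 9th: Gb
- perfect 11th: Bbb
- major 13th: Db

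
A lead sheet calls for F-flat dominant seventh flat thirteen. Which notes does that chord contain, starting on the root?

F-flat dominant seventh flat thirteen is a dominant seventh flat thirteen built on F-flat.
- root: F-flat
- major 3rd: A-flat
- perfect 5th: C-flat
- minor 7th: E-double-flat
- minor 13th: D-double-flat

F-flat – A-flat – C-flat – E-double-flat – D-double-flat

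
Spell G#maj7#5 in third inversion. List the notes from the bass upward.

F##, G#, B#, D##

In root position, G#maj7#5 is G#–B#–D##–F##.
Third inversion puts the seventh (F##) in the bass.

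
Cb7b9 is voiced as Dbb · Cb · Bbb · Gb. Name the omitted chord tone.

Cb7b9 = Cb, Eb, Gb, Bbb, Dbb. The voicing lacks the 3rd (major 3rd), Eb.

Eb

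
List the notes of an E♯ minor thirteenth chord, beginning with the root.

E♯ minor thirteenth: minor thirteenth on E-sharp.
Root: E-sharp
Minor 3rd (3rd): G-sharp
Perfect 5th (5th): B-sharp
Minor 7th (7th): D-sharp
Major 9th (9th): F-double-sharp
Perfect 11th (11th): A-sharp
Major 13th (13th): C-double-sharp

E-sharp, G-sharp, B-sharp, D-sharp, F-double-sharp, A-sharp, C-double-sharp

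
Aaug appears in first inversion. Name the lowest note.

C#

Aaug in root position is A–C#–E#.
First inversion places the third in the bass, which is C#.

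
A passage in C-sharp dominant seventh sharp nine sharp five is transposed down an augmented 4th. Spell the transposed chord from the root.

G  B  D#  F  A#

Transposed root: C# → G (augmented 4th down). So we spell G dominant seventh sharp nine sharp five:
- root: G
- major 3rd: B
- augmented 5th: D#
- minor 7th: F
- augmented 9th: A#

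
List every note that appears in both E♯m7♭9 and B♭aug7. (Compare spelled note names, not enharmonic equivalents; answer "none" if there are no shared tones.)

F♯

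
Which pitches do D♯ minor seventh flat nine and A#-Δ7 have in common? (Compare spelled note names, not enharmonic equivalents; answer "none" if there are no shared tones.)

A♯ – C♯

D♯ minor seventh flat nine: D♯ F♯ A♯ C♯ E
A#-Δ7: A♯ C♯ E♯ G𝄪
Common to both → A♯, C♯.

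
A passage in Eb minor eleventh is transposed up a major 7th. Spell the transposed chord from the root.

A major 7th up from E-flat is D, so the new chord is D minor eleventh.
root → D
3rd (minor 3rd) → F
5th (perfect 5th) → A
7th (minor 7th) → C
9th (major 9th) → E
11th (perfect 11th) → G

D, F, A, C, E, G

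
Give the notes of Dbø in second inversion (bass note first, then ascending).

In root position, Dbø is Db–Fb–Abb–Cb.
Second inversion puts the fifth (Abb) in the bass.

Abb, Cb, Db, Fb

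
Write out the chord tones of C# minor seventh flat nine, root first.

C-sharp  E  G-sharp  B  D

Root C-sharp, quality minor seventh flat nine:
root → C-sharp
3rd (minor 3rd) → E
5th (perfect 5th) → G-sharp
7th (minor 7th) → B
9th (minor 9th) → D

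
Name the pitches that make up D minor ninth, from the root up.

D minor ninth: minor ninth on D.
root → D
3rd (minor 3rd) → F
5th (perfect 5th) → A
7th (minor 7th) → C
9th (major 9th) → E

D F A C E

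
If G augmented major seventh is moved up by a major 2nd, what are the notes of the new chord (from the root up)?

A, C-sharp, E-sharp, G-sharp

A major 2nd up from G is A, so the new chord is A augmented major seventh.
Root: A
Major 3rd (3rd): C-sharp
Augmented 5th (5th): E-sharp
Major 7th (7th): G-sharp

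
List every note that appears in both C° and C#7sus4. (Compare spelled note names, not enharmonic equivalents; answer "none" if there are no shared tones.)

none

C°: C Eb Gb
C#7sus4: C# F# G# B
Common to both → none.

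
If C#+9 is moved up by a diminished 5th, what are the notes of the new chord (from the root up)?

A diminished 5th up from C♯ is G, so the new chord is G dominant ninth sharp five.
- root: G
- major 3rd: B
- augmented 5th: D♯
- minor 7th: F
- major 9th: A

G – B – D♯ – F – A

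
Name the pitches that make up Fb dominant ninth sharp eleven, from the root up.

Fb dominant ninth sharp eleven is a dominant ninth sharp eleven built on Fb.
Fb — root
Ab — major 3rd
Cb — perfect 5th
Ebb — minor 7th
Gb — major 9th
Bb — augmented 11th

Fb, Ab, Cb, Ebb, Gb, Bb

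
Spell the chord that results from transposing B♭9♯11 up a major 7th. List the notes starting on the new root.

A C♯ E G B D♯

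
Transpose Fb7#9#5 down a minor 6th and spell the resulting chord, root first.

A minor 6th down from Fb is Ab, so the new chord is Ab dominant seventh sharp nine sharp five.
Root: Ab
Major 3rd (3rd): C
Augmented 5th (5th): E
Minor 7th (7th): Gb
Augmented 9th (9th): B

Ab, C, E, Gb, B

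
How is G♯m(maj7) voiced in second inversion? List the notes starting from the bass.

D#, F##, G#, B

In root position, G♯m(maj7) is G#–B–D#–F##.
Second inversion puts the fifth (D#) in the bass.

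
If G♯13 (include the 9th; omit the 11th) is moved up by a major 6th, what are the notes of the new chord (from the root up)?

Transposed root: G# → E# (major 6th up). So we spell E# dominant thirteenth:
root → E#
3rd (major 3rd) → G##
5th (perfect 5th) → B#
7th (minor 7th) → D#
9th (major 9th) → F##
13th (major 13th) → C##

E#, G##, B#, D#, F##, C##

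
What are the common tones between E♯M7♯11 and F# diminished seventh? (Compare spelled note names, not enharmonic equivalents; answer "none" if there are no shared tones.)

E♯M7♯11: E# G## B# D## A##
F# diminished seventh: F# A C Eb
Common to both → none.

none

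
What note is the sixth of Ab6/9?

F

Root of Ab6/9 = A♭. The 6th is a major 6th: A♭ up a major 6th → F.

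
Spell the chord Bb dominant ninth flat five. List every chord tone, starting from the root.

B-flat – D – F-flat – A-flat – C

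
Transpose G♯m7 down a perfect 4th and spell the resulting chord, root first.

D#, F#, A#, C#

A perfect 4th down from G# is D#, so the new chord is D# minor seventh.
D# — root
F# — minor 3rd
A# — perfect 5th
C# — minor 7th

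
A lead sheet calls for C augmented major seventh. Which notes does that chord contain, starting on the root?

C, E, G#, B

C augmented major seventh: augmented major seventh on C.
- root: C
- major 3rd: E
- augmented 5th: G#
- major 7th: B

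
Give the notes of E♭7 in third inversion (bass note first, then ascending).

In root position, E♭7 is Eb–G–Bb–Db.
Third inversion puts the seventh (Db) in the bass.

Db Eb G Bb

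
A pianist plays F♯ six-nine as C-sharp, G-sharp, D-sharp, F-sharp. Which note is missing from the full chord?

A-sharp

The full F♯ six-nine chord is F-sharp, A-sharp, C-sharp, D-sharp, G-sharp.
Comparing with the voicing, the major 3rd (3rd) — A-sharp — is absent.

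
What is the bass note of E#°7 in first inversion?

E#°7 = E#–G#–B–D. First inversion → third in the bass = G#.

G#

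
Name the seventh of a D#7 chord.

Root of D#7 = D#. The 7th is a minor 7th: D# up a minor 7th → C#.

C#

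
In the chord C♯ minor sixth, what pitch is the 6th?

Root of C♯ minor sixth = C#. The 6th is a major 6th: C# up a major 6th → A#.

A#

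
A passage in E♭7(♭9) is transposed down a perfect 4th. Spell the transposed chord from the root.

Bb – D – F – Ab – Cb

A perfect 4th down from Eb is Bb, so the new chord is Bb dominant seventh flat nine.
root → Bb
3rd (major 3rd) → D
5th (perfect 5th) → F
7th (minor 7th) → Ab
9th (minor 9th) → Cb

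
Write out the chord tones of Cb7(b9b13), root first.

Cb  Eb  Gb  Bbb  Dbb  Abb

Root Cb, quality dominant seventh flat nine flat thirteen:
root → Cb
3rd (major 3rd) → Eb
5th (perfect 5th) → Gb
7th (minor 7th) → Bbb
9th (minor 9th) → Dbb
13th (minor 13th) → Abb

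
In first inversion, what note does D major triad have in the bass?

F-sharp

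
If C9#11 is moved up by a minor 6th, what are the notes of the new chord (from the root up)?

Ab, C, Eb, Gb, Bb, D

A minor 6th up from C is Ab, so the new chord is Ab dominant ninth sharp eleven.
Ab — root
C — major 3rd
Eb — perfect 5th
Gb — minor 7th
Bb — major 9th
D — augmented 11th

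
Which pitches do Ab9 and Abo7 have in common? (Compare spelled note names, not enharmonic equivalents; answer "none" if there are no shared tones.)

Ab9 = Ab, C, Eb, Gb, Bb.
Abo7 = Ab, Cb, Ebb, Gbb.
Shared: Ab.

Ab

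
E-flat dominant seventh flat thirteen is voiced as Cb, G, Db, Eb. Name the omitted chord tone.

Bb

The full E-flat dominant seventh flat thirteen chord is Eb, G, Bb, Db, Cb.
Comparing with the voicing, the perfect 5th (5th) — Bb — is absent.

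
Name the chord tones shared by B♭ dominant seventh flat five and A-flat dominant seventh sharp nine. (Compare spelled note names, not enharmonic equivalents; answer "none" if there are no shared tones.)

A-flat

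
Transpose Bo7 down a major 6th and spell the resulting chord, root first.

D  F  A♭  C♭

A major 6th down from B is D, so the new chord is D diminished seventh.
- root: D
- minor 3rd: F
- diminished 5th: A♭
- diminished 7th: C♭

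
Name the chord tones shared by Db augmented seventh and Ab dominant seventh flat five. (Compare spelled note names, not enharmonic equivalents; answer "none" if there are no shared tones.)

none

Db augmented seventh: D-flat F A C-flat
Ab dominant seventh flat five: A-flat C E-double-flat G-flat
Common to both → none.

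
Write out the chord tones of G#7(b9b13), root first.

G#, B#, D#, F#, A, E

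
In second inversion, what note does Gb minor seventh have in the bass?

D-flat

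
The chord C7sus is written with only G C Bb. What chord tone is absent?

C7sus = C, F, G, Bb. The voicing lacks the 4th (perfect 4th), F.

F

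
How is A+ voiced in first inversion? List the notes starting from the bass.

C# – E# – A

In root position, A+ is A–C#–E#.
First inversion puts the third (C#) in the bass.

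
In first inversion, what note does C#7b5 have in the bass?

C#7b5 in root position is C♯–E♯–G–B.
First inversion places the third in the bass, which is E♯.

E♯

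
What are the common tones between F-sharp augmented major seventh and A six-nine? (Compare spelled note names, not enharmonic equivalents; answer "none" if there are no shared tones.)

F-sharp

F-sharp augmented major seventh: F-sharp A-sharp C-double-sharp E-sharp
A six-nine: A C-sharp E F-sharp B
Common to both → F-sharp.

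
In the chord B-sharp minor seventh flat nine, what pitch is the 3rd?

Root of B-sharp minor seventh flat nine = B-sharp. The 3rd is a minor 3rd: B-sharp up a minor 3rd → D-sharp.

D-sharp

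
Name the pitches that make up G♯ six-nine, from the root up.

G♯ six-nine: six-nine on G-sharp.
root → G-sharp
3rd (major 3rd) → B-sharp
5th (perfect 5th) → D-sharp
6th (major 6th) → E-sharp
9th (major 9th) → A-sharp

G-sharp, B-sharp, D-sharp, E-sharp, A-sharp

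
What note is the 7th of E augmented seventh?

D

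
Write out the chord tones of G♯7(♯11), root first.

G♯7(♯11): dominant seventh sharp eleven on G♯.
- root: G♯
- major 3rd: B♯
- perfect 5th: D♯
- minor 7th: F♯
- augmented 11th: C𝄪

G♯ – B♯ – D♯ – F♯ – C𝄪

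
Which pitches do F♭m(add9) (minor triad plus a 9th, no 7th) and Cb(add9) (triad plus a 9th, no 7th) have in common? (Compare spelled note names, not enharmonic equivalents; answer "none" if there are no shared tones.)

F♭m(add9): Fb Abb Cb Gb
Cb(add9): Cb Eb Gb Db
Common to both → Cb, Gb.

Cb, Gb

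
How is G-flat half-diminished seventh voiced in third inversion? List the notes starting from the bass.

G-flat half-diminished seventh = G-flat–B-double-flat–D-double-flat–F-flat; third inversion → seventh (F-flat) lowest.

F-flat, G-flat, B-double-flat, D-double-flat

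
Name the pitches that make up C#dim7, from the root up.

C#  E  G  Bb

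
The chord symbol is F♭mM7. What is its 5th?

Cb

Root of F♭mM7 = Fb. The 5th is a perfect 5th: Fb up a perfect 5th → Cb.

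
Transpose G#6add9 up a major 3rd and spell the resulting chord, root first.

Transposed root: G# → B# (major 3rd up). So we spell B# six-nine:
B# — root
D## — major 3rd
F## — perfect 5th
G## — major 6th
C## — major 9th

B# D## F## G## C##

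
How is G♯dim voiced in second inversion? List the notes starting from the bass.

D, G#, B

G♯dim = G#–B–D; second inversion → fifth (D) lowest.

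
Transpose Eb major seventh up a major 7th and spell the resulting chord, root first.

D  F#  A  C#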